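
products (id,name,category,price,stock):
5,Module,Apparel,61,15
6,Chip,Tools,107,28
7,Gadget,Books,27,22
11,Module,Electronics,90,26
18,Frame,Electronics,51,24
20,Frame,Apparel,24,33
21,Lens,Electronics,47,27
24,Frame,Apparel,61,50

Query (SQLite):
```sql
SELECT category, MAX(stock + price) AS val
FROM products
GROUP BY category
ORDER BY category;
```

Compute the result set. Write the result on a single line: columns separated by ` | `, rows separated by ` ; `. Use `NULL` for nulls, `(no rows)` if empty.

For each row compute stock + price.
Group by category; take MAX of the expression per group.
  Apparel: ids {5, 20, 24} → MAX(stock + price)=111
  Books: ids {7} → MAX(stock + price)=49
  Electronics: ids {11, 18, 21} → MAX(stock + price)=116
  Tools: ids {6} → MAX(stock + price)=135

Apparel | 111 ; Books | 49 ; Electronics | 116 ; Tools | 135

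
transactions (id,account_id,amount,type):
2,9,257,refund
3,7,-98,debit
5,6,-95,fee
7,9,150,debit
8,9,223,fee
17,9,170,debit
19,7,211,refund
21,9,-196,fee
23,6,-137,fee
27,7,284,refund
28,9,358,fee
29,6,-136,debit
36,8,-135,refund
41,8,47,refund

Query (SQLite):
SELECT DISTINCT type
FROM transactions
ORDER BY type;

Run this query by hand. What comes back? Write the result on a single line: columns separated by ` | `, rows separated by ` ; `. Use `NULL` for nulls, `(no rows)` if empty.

debit ; fee ; refund

Collect distinct type values from transactions.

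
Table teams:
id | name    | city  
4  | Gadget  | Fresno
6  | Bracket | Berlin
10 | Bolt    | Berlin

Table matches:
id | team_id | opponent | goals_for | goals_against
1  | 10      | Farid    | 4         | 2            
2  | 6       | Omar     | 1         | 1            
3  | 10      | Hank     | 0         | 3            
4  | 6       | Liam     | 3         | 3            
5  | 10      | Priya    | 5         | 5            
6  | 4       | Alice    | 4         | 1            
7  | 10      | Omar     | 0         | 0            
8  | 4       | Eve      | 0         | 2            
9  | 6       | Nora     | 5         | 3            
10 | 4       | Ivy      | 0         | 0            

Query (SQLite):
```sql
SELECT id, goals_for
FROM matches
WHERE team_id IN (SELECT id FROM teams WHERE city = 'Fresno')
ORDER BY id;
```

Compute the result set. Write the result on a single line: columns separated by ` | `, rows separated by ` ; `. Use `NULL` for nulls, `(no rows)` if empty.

6 | 4 ; 8 | 0 ; 10 | 0

Inner query: teams.id where city = 'Fresno'.
Outer: keep matches rows whose team_id is in that set.
Inner query → {4}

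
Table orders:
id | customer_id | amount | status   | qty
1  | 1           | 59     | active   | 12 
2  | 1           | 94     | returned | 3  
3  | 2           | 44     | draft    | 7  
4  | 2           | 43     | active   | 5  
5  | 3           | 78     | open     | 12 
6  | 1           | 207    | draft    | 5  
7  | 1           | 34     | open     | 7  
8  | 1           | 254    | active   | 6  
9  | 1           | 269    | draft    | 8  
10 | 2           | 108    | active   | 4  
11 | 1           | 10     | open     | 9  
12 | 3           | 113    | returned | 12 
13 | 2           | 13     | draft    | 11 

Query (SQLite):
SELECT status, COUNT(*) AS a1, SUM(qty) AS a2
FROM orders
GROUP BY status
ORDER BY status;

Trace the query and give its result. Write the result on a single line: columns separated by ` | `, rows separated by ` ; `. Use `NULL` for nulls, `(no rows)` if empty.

Group orders by status.
Per group compute: COUNT(*), SUM(qty).
  active: ids {1, 4, 8, 10} → COUNT(*)=4, SUM(qty)=27
  draft: ids {3, 6, 9, 13} → COUNT(*)=4, SUM(qty)=31
  open: ids {5, 7, 11} → COUNT(*)=3, SUM(qty)=28
  returned: ids {2, 12} → COUNT(*)=2, SUM(qty)=15

active | 4 | 27 ; draft | 4 | 31 ; open | 3 | 28 ; returned | 2 | 15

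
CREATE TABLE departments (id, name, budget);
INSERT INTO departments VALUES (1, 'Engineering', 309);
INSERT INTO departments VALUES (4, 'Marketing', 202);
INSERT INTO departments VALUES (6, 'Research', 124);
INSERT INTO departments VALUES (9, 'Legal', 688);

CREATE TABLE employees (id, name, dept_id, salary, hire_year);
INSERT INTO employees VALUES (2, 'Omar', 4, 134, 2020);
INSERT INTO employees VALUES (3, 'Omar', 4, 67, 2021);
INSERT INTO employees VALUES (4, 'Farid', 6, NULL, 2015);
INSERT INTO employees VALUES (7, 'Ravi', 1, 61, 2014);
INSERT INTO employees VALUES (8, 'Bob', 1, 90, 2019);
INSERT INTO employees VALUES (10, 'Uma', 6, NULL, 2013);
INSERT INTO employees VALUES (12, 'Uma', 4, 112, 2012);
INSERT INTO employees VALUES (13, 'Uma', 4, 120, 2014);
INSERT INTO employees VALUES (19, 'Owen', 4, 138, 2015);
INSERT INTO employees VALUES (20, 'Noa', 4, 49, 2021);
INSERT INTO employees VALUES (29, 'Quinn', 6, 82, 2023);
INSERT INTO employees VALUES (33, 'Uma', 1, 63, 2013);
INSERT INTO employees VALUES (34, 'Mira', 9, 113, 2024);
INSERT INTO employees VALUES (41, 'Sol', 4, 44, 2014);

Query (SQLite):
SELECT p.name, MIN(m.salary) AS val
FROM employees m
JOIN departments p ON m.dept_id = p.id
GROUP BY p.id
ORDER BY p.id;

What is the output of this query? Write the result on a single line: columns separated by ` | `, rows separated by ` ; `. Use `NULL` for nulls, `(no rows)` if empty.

Engineering | 61 ; Marketing | 44 ; Research | 82 ; Legal | 113

Join each employees row to its departments via dept_id.
Group joined rows by departments.id; compute MIN(m.salary) per group.
  1: ids {7, 8, 33} → MIN(m.salary)=61
  4: ids {2, 3, 12, 13, 19, 20, 41} → MIN(m.salary)=44
  6: ids {4, 10, 29} → MIN(m.salary)=82
  9: ids {34} → MIN(m.salary)=113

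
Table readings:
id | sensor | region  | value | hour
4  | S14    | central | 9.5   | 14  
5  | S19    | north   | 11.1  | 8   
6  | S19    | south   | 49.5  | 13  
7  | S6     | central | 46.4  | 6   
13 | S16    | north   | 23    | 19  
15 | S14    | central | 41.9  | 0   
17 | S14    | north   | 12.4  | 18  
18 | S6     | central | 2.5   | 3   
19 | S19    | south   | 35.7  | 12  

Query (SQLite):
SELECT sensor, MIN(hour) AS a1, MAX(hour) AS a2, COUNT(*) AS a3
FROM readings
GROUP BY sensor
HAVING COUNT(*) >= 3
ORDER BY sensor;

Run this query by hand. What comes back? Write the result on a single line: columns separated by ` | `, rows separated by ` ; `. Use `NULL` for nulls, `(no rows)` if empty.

Group readings by sensor.
Per group compute: MIN(hour), MAX(hour), COUNT(*).
HAVING: drop groups with fewer than 3 rows.
  S14: ids {4, 15, 17} → MIN(hour)=0, MAX(hour)=18, COUNT(*)=3
  S16: ids {13} → MIN(hour)=19, MAX(hour)=19, COUNT(*)=1
  S19: ids {5, 6, 19} → MIN(hour)=8, MAX(hour)=13, COUNT(*)=3
  S6: ids {7, 18} → MIN(hour)=3, MAX(hour)=6, COUNT(*)=2

S14 | 0 | 18 | 3 ; S19 | 8 | 13 | 3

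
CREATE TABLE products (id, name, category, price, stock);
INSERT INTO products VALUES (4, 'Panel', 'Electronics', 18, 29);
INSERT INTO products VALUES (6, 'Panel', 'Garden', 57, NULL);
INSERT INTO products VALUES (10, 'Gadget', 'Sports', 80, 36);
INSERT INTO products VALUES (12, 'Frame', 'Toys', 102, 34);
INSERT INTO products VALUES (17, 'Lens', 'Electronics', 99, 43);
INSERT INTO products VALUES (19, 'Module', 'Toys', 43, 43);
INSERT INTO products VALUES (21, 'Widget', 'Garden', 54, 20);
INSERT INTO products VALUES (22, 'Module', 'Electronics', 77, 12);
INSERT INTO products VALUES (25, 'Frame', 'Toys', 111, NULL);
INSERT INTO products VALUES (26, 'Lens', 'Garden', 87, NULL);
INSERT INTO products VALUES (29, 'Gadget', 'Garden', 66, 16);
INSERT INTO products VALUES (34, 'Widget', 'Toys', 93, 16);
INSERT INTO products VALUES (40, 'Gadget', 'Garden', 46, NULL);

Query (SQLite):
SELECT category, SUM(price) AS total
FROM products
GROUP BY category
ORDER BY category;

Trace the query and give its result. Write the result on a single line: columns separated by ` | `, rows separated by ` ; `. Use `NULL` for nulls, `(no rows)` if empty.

Electronics | 194 ; Garden | 310 ; Sports | 80 ; Toys | 349

Partition products by category; compute SUM(price) within each group.
  Electronics: ids {4, 17, 22} → SUM(price)=194
  Garden: ids {6, 21, 26, 29, 40} → SUM(price)=310
  Sports: ids {10} → SUM(price)=80
  Toys: ids {12, 19, 25, 34} → SUM(price)=349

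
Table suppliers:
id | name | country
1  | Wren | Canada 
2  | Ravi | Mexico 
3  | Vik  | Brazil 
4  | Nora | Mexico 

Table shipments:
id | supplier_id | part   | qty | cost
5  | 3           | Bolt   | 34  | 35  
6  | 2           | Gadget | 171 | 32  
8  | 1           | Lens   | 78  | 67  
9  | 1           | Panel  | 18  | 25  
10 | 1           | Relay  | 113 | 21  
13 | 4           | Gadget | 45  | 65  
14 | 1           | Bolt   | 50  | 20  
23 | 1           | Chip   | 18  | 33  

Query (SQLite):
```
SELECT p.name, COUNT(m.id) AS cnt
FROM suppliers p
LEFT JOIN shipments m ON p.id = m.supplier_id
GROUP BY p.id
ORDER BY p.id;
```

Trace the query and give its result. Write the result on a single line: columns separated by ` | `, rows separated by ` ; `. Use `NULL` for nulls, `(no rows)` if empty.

LEFT JOIN keeps every suppliers row; unmatched ones get NULL for shipments columns.
Group by suppliers.id and compute COUNT(m.id). COUNT(col) of an all-NULL group is 0.
  1: ids {8, 9, 10, 14, 23} → COUNT(m.id)=5
  2: ids {6} → COUNT(m.id)=1
  3: ids {5} → COUNT(m.id)=1
  4: ids {13} → COUNT(m.id)=1

Wren | 5 ; Ravi | 1 ; Vik | 1 ; Nora | 1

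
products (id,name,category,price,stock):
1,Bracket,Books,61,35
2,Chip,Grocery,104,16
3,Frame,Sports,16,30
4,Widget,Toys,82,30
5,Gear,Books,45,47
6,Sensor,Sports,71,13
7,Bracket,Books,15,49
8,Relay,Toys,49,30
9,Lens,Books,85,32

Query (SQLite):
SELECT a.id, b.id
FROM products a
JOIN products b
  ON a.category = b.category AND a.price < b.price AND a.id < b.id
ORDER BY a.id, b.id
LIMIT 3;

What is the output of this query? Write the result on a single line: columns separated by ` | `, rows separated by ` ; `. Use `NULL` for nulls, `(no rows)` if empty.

Pairs (a,b) with same category, a.price < b.price, a.id < b.id.
category groups: Books:{1,5,7,9} Grocery:{2} Sports:{3,6} Toys:{4,8}
Ordered by (a.id, b.id); first 3.

1 | 9 ; 3 | 6 ; 5 | 9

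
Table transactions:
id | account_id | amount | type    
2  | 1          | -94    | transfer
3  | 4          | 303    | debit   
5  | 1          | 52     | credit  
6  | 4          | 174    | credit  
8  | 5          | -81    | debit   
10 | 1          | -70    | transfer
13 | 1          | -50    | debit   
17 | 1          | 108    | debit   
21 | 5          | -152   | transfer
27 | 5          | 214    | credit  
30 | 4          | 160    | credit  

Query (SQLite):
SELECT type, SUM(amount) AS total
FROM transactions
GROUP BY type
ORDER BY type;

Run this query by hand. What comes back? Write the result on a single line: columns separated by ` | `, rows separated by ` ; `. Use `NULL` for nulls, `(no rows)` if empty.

credit | 600 ; debit | 280 ; transfer | -316

Partition transactions by type; compute SUM(amount) within each group.
  credit: ids {5, 6, 27, 30} → SUM(amount)=600
  debit: ids {3, 8, 13, 17} → SUM(amount)=280
  transfer: ids {2, 10, 21} → SUM(amount)=-316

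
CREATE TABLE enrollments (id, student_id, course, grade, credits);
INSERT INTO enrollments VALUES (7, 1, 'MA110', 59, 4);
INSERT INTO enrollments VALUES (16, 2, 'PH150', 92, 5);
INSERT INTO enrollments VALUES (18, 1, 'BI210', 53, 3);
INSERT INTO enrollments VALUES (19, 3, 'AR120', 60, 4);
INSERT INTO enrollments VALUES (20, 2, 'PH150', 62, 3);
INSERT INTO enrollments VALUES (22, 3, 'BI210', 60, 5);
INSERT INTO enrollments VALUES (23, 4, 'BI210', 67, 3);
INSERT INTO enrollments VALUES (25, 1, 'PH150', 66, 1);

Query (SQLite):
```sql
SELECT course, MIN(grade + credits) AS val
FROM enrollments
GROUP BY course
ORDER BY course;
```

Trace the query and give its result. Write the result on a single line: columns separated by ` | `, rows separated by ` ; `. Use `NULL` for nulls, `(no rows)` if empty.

For each row compute grade + credits.
Group by course; take MIN of the expression per group.
  AR120: ids {19} → MIN(grade + credits)=64
  BI210: ids {18, 22, 23} → MIN(grade + credits)=56
  MA110: ids {7} → MIN(grade + credits)=63
  PH150: ids {16, 20, 25} → MIN(grade + credits)=65

AR120 | 64 ; BI210 | 56 ; MA110 | 63 ; PH150 | 65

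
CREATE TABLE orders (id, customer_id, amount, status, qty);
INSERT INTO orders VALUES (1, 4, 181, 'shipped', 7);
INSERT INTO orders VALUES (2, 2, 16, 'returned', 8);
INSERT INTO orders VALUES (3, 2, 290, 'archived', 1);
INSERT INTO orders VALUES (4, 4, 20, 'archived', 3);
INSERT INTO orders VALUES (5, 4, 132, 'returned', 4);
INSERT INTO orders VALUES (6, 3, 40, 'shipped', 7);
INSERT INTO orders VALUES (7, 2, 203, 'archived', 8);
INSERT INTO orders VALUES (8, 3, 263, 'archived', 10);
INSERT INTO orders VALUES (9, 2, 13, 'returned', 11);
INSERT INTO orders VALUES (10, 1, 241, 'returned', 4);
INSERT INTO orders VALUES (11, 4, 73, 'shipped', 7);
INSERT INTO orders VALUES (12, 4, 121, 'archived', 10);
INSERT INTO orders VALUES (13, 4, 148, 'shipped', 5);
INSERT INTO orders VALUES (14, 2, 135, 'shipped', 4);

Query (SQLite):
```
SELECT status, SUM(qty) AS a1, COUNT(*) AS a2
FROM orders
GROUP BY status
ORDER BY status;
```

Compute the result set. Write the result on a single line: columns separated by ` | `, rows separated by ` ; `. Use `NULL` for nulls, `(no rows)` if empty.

Group orders by status.
Per group compute: SUM(qty), COUNT(*).
  archived: ids {3, 4, 7, 8, 12} → SUM(qty)=32, COUNT(*)=5
  returned: ids {2, 5, 9, 10} → SUM(qty)=27, COUNT(*)=4
  shipped: ids {1, 6, 11, 13, 14} → SUM(qty)=30, COUNT(*)=5

archived | 32 | 5 ; returned | 27 | 4 ; shipped | 30 | 5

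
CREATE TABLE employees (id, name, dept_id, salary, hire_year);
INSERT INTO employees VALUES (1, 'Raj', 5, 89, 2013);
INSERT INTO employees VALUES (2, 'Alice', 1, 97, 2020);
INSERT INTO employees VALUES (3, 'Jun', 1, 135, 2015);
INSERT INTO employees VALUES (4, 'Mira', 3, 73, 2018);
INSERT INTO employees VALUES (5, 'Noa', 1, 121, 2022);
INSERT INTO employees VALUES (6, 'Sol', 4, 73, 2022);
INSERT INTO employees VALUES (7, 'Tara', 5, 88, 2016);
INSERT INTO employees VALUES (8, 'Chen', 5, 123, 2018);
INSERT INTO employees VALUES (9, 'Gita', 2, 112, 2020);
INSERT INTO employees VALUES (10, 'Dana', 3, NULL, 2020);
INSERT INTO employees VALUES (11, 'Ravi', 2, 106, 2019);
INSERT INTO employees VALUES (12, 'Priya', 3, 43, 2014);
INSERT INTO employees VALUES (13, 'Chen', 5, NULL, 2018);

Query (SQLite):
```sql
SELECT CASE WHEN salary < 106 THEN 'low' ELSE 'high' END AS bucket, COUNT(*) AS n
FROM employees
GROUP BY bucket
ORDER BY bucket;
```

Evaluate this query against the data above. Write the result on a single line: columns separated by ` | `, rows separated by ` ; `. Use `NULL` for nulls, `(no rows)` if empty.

high | 7 ; low | 6

Bucket rows by salary < 106 → 'low' else 'high'; count each bucket.
NULL < 106 is unknown, so NULL salary falls into ELSE → 'high'.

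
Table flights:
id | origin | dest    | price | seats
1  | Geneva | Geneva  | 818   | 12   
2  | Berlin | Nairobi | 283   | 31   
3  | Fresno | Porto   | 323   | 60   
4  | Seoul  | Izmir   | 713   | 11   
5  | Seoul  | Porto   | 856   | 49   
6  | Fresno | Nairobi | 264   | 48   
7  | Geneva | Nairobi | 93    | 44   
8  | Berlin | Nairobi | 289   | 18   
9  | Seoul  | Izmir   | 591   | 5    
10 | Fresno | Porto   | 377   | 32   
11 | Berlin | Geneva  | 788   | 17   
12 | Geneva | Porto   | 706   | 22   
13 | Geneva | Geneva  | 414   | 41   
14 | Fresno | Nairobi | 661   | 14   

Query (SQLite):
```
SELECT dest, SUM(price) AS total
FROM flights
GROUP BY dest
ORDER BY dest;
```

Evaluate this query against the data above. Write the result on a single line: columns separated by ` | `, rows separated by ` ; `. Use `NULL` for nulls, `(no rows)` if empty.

Partition flights by dest; compute SUM(price) within each group.
  Geneva: ids {1, 11, 13} → SUM(price)=2020
  Izmir: ids {4, 9} → SUM(price)=1304
  Nairobi: ids {2, 6, 7, 8, 14} → SUM(price)=1590
  Porto: ids {3, 5, 10, 12} → SUM(price)=2262

Geneva | 2020 ; Izmir | 1304 ; Nairobi | 1590 ; Porto | 2262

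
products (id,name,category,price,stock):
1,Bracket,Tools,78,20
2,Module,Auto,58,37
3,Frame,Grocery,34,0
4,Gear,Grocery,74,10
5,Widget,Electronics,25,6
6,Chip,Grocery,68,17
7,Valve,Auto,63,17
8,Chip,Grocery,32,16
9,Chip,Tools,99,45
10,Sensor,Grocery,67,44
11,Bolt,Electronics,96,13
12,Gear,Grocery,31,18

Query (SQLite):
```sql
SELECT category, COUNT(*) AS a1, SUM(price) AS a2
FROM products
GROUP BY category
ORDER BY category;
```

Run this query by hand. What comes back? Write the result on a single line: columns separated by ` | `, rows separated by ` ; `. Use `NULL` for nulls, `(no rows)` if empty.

Group products by category.
Per group compute: COUNT(*), SUM(price).
  Auto: ids {2, 7} → COUNT(*)=2, SUM(price)=121
  Electronics: ids {5, 11} → COUNT(*)=2, SUM(price)=121
  Grocery: ids {3, 4, 6, 8, 10, 12} → COUNT(*)=6, SUM(price)=306
  Tools: ids {1, 9} → COUNT(*)=2, SUM(price)=177

Auto | 2 | 121 ; Electronics | 2 | 121 ; Grocery | 6 | 306 ; Tools | 2 | 177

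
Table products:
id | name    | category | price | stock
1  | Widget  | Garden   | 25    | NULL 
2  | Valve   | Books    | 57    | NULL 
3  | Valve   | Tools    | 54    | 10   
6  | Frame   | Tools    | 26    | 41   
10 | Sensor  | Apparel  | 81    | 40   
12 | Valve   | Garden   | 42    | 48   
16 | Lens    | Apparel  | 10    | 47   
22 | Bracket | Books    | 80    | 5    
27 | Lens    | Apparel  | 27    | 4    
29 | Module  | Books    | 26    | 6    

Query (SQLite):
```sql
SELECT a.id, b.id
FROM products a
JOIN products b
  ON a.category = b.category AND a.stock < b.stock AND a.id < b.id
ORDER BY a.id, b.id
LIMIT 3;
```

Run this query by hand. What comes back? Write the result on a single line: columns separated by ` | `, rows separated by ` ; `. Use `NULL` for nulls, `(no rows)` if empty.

Pairs (a,b) with same category, a.stock < b.stock, a.id < b.id.
category groups: Apparel:{10,16,27} Books:{2,22,29} Garden:{1,12} Tools:{3,6}
Ordered by (a.id, b.id); first 3.

3 | 6 ; 10 | 16 ; 22 | 29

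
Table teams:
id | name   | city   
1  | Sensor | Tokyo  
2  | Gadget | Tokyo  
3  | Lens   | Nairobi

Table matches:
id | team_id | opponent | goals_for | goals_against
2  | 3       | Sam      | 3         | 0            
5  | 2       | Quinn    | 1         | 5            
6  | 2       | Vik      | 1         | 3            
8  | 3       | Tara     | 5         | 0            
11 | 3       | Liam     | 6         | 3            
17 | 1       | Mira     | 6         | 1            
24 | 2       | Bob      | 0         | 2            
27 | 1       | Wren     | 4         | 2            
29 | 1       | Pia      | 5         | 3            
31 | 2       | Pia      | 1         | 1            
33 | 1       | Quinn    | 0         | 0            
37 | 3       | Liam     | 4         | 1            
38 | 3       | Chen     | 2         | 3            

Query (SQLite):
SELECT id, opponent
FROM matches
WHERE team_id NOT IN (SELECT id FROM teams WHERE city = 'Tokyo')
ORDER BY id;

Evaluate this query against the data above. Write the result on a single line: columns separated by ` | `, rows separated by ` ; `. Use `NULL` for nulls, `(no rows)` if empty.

Inner query: teams.id where city = 'Tokyo'.
Outer: keep matches rows whose team_id is not in that set.
Inner query → {1, 2}

2 | Sam ; 8 | Tara ; 11 | Liam ; 37 | Liam ; 38 | Chen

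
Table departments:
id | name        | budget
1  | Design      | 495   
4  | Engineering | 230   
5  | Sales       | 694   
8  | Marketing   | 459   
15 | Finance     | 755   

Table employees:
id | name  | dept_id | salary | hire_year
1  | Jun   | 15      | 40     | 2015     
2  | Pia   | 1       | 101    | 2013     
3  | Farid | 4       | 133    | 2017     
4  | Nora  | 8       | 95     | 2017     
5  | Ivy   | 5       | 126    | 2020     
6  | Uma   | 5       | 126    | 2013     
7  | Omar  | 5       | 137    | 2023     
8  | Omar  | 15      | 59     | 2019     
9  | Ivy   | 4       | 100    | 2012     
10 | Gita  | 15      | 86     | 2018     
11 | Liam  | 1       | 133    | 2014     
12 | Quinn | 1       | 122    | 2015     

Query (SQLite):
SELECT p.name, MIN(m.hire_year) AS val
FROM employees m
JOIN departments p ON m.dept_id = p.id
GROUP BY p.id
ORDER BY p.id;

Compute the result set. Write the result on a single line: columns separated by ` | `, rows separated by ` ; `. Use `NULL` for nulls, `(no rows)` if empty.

Design | 2013 ; Engineering | 2012 ; Sales | 2013 ; Marketing | 2017 ; Finance | 2015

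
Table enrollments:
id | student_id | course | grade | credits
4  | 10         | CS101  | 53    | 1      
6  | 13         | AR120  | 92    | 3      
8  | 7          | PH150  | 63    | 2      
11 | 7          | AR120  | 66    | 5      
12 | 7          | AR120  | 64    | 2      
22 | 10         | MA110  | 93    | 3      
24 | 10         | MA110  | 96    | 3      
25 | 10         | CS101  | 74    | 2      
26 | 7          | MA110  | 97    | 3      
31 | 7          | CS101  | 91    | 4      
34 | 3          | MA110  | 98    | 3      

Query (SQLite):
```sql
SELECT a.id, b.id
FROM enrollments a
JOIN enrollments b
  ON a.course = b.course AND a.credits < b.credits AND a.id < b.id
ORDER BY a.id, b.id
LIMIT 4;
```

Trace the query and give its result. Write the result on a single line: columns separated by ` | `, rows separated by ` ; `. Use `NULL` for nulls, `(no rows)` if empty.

4 | 25 ; 4 | 31 ; 6 | 11 ; 25 | 31

Pairs (a,b) with same course, a.credits < b.credits, a.id < b.id.
course groups: AR120:{6,11,12} CS101:{4,25,31} MA110:{22,24,26,34} PH150:{8}
Ordered by (a.id, b.id); first 4.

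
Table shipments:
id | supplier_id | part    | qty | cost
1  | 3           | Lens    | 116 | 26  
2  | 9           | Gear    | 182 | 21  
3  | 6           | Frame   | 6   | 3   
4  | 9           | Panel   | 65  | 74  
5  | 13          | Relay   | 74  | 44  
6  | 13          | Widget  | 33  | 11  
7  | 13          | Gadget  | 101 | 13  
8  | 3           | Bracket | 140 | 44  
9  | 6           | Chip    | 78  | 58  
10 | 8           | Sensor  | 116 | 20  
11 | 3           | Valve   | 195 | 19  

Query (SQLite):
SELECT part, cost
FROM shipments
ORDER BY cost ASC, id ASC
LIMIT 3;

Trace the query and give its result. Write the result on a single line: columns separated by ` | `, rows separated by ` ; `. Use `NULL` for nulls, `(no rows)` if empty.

Frame | 3 ; Widget | 11 ; Gadget | 13

Sort by cost asc, tiebreak id asc: (3, id=3), (11, id=6), (13, id=7), (19, id=11), (20, id=10), (21, id=2) …. Take first 3.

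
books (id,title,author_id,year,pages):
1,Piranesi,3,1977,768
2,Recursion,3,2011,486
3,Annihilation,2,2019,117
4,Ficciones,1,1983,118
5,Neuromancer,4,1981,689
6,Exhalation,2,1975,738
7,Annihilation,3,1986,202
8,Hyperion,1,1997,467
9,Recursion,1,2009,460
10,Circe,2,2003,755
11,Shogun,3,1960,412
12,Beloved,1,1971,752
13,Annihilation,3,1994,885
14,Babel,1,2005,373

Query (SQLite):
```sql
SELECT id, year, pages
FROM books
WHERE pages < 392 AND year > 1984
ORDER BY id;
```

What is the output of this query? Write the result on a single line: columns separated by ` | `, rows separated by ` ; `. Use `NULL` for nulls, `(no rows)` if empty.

pages < 392: ids {3, 4, 7, 14}
year > 1984: ids {2, 3, 7, 8, 9, 10, 13, 14}
Combine with AND.

3 | 2019 | 117 ; 7 | 1986 | 202 ; 14 | 2005 | 373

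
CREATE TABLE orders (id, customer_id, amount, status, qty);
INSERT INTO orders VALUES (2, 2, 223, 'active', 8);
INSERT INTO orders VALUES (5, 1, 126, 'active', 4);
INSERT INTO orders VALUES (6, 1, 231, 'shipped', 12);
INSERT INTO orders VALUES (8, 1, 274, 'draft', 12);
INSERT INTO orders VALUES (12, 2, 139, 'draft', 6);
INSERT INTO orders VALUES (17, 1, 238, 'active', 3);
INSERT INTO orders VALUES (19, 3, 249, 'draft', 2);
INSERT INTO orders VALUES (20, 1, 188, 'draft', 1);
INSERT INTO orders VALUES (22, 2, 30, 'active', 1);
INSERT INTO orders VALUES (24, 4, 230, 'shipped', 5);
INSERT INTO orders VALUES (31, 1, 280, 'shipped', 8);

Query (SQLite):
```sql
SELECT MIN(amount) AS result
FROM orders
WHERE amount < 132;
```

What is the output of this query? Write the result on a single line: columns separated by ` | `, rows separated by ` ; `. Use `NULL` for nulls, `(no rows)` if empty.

30

Rows where amount < 132 → amount values: [126, 30].
MIN of non-NULL values = 30.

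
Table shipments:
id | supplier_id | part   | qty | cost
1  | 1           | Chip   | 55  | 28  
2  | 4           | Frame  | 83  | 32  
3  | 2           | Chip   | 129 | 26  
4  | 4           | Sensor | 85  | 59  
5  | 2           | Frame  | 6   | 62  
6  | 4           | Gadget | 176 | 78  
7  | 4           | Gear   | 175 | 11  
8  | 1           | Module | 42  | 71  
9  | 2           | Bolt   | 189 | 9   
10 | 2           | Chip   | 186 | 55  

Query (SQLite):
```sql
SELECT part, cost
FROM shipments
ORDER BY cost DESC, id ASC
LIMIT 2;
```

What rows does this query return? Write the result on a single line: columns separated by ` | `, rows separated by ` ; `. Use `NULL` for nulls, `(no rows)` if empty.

Gadget | 78 ; Module | 71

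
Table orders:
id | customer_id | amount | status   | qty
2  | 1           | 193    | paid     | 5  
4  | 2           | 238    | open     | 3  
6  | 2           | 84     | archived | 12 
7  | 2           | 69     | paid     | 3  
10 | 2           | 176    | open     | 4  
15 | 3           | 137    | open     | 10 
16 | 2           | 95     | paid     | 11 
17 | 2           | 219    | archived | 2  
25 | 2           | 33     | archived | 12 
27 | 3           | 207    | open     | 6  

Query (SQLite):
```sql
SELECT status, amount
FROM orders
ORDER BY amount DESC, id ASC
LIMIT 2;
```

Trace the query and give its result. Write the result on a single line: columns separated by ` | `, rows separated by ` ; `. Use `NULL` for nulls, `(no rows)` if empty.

open | 238 ; archived | 219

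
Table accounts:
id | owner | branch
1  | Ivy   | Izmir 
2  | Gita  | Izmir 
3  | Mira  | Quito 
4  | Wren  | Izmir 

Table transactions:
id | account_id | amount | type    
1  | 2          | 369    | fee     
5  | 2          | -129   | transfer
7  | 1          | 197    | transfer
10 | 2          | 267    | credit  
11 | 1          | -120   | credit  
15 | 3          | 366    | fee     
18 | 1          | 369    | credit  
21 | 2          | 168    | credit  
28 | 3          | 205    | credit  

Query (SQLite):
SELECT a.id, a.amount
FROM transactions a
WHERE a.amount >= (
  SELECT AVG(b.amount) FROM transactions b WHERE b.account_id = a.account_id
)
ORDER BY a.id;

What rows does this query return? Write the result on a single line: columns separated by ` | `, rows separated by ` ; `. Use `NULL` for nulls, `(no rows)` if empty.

For each transactions row a, compute AVG(amount) over rows sharing a.account_id.
Keep row a if a.amount >= that per-group AVG.
  account_id=1: AVG(amount) = 148.666667
  account_id=2: AVG(amount) = 168.75
  account_id=3: AVG(amount) = 285.5

1 | 369 ; 7 | 197 ; 10 | 267 ; 15 | 366 ; 18 | 369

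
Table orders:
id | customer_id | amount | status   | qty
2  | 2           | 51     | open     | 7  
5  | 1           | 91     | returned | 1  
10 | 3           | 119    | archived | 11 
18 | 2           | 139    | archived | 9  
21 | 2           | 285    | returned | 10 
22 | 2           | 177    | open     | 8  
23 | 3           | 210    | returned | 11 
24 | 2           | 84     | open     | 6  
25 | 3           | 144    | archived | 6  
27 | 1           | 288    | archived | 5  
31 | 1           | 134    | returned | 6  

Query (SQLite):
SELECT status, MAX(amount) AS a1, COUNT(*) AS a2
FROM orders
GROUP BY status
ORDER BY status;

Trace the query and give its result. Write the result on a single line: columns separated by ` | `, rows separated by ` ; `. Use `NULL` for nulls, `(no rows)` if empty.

archived | 288 | 4 ; open | 177 | 3 ; returned | 285 | 4

Group orders by status.
Per group compute: MAX(amount), COUNT(*).
  archived: ids {10, 18, 25, 27} → MAX(amount)=288, COUNT(*)=4
  open: ids {2, 22, 24} → MAX(amount)=177, COUNT(*)=3
  returned: ids {5, 21, 23, 31} → MAX(amount)=285, COUNT(*)=4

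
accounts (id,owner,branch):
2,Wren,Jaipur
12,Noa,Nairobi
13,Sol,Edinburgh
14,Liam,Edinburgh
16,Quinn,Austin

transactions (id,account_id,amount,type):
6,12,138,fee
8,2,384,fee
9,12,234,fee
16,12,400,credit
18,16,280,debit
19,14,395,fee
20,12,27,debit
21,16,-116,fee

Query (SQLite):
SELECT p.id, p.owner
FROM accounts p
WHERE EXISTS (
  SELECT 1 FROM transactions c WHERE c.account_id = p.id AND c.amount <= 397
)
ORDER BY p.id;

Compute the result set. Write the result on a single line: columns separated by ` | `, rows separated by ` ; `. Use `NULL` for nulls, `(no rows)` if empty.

2 | Wren ; 12 | Noa ; 14 | Liam ; 16 | Quinn

For each accounts row, check whether any transactions with matching account_id has amount <= 397.
Keep rows where that is true.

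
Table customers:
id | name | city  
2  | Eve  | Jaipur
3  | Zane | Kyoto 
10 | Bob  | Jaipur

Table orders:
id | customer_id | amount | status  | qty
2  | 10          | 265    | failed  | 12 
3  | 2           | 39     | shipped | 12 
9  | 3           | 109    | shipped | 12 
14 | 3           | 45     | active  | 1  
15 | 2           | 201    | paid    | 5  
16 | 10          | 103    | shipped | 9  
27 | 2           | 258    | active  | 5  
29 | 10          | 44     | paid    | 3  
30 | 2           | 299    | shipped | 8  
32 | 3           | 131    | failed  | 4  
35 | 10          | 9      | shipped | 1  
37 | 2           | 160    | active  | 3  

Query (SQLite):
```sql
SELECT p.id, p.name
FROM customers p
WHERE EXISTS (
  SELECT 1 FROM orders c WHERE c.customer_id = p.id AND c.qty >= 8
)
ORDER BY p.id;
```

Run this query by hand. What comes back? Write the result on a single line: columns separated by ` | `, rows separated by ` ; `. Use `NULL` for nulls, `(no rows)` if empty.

For each customers row, check whether any orders with matching customer_id has qty >= 8.
Keep rows where that is true.

2 | Eve ; 3 | Zane ; 10 | Bob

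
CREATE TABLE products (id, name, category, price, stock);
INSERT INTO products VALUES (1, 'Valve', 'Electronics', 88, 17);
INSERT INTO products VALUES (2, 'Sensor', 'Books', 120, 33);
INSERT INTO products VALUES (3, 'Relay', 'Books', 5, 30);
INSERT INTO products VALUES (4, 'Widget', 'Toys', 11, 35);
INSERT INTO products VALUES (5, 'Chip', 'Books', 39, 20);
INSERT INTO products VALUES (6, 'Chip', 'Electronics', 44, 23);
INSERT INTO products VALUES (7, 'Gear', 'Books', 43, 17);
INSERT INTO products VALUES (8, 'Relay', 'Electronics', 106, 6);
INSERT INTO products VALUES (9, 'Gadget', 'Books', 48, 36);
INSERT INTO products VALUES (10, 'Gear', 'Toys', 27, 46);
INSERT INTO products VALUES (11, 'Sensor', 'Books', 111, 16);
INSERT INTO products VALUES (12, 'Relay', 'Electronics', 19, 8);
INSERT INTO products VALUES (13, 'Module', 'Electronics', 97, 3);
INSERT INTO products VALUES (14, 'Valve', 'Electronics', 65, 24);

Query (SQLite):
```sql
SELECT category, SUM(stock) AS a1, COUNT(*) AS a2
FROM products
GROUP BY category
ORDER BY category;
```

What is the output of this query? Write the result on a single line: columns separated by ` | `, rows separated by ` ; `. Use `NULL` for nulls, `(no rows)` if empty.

Books | 152 | 6 ; Electronics | 81 | 6 ; Toys | 81 | 2

Group products by category.
Per group compute: SUM(stock), COUNT(*).
  Books: ids {2, 3, 5, 7, 9, 11} → SUM(stock)=152, COUNT(*)=6
  Electronics: ids {1, 6, 8, 12, 13, 14} → SUM(stock)=81, COUNT(*)=6
  Toys: ids {4, 10} → SUM(stock)=81, COUNT(*)=2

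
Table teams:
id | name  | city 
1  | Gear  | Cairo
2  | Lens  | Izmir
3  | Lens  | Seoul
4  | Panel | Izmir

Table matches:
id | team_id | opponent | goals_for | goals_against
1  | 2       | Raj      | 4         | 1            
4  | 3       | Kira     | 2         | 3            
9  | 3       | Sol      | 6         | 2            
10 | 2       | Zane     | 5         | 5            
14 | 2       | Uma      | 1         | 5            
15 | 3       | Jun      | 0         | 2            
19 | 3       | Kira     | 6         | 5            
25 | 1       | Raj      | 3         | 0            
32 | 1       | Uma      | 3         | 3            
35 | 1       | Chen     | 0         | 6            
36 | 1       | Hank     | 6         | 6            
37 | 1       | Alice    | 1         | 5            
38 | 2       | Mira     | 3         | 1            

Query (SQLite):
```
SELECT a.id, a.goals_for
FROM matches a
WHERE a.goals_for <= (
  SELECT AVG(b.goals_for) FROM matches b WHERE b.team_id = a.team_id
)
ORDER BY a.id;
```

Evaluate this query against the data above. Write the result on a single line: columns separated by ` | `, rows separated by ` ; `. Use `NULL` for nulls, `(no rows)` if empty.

4 | 2 ; 14 | 1 ; 15 | 0 ; 35 | 0 ; 37 | 1 ; 38 | 3

For each matches row a, compute AVG(goals_for) over rows sharing a.team_id.
Keep row a if a.goals_for <= that per-group AVG.
  team_id=1: AVG(goals_for) = 2.6
  team_id=2: AVG(goals_for) = 3.25
  team_id=3: AVG(goals_for) = 3.5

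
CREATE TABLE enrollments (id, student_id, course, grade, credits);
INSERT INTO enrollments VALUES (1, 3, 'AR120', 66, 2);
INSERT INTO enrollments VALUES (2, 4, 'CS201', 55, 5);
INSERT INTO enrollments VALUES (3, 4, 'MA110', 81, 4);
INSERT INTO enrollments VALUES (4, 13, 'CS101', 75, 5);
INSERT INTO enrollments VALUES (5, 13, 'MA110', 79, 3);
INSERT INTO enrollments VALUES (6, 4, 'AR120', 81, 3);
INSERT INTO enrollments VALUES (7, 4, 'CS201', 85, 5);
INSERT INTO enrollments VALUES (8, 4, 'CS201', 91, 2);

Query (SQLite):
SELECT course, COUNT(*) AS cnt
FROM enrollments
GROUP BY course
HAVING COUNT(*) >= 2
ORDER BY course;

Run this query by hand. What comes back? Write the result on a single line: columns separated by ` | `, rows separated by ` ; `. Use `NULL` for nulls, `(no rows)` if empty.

Partition enrollments by course; compute COUNT(*) within each group.
HAVING: keep groups with count ≥ 2.
  AR120: ids {1, 6} → COUNT(*)=2
  CS101: ids {4} → COUNT(*)=1
  CS201: ids {2, 7, 8} → COUNT(*)=3
  MA110: ids {3, 5} → COUNT(*)=2

AR120 | 2 ; CS201 | 3 ; MA110 | 2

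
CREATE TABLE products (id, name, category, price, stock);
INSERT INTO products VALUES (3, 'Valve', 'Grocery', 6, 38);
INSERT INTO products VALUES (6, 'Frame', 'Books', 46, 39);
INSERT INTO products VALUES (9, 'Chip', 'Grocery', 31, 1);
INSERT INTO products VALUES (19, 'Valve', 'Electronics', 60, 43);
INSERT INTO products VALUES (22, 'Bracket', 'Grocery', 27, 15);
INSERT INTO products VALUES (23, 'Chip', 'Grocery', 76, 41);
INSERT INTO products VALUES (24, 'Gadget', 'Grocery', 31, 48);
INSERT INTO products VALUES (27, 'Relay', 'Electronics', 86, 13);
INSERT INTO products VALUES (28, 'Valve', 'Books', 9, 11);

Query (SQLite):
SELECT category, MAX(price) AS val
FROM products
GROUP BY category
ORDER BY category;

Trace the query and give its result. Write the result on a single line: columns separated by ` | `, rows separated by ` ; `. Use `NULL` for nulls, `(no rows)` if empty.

Partition products by category; compute MAX(price) within each group.
  Books: ids {6, 28} → MAX(price)=46
  Electronics: ids {19, 27} → MAX(price)=86
  Grocery: ids {3, 9, 22, 23, 24} → MAX(price)=76

Books | 46 ; Electronics | 86 ; Grocery | 76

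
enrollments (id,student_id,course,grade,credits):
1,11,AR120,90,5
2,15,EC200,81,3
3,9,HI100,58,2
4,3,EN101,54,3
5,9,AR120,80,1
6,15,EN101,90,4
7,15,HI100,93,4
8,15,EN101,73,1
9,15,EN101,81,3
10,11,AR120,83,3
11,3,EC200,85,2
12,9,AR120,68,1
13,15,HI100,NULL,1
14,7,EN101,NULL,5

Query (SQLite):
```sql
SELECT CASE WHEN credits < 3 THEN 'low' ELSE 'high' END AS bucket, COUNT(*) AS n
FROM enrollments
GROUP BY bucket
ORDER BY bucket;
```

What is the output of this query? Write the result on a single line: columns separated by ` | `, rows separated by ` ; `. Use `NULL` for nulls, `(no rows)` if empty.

high | 8 ; low | 6

Bucket rows by credits < 3 → 'low' else 'high'; count each bucket.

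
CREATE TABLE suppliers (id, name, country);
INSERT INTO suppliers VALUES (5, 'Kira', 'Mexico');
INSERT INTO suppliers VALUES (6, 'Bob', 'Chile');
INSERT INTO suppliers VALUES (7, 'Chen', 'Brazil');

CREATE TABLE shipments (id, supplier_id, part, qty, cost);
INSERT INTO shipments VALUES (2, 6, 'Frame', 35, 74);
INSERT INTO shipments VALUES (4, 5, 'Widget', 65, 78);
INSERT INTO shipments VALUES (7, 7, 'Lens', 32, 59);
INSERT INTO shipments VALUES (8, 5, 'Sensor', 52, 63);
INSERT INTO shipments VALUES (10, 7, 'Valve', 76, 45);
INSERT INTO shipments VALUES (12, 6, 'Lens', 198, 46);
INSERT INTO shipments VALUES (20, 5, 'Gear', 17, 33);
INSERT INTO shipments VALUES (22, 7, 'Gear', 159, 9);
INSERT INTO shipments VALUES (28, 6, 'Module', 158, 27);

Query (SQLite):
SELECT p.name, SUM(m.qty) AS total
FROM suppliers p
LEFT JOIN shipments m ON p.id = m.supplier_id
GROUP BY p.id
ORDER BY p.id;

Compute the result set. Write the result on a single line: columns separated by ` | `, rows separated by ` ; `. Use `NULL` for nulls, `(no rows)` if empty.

Kira | 134 ; Bob | 391 ; Chen | 267

LEFT JOIN keeps every suppliers row; unmatched ones get NULL for shipments columns.
Group by suppliers.id and compute SUM(m.qty). SUM over an all-NULL group is NULL.
  5: ids {4, 8, 20} → SUM(m.qty)=134
  6: ids {2, 12, 28} → SUM(m.qty)=391
  7: ids {7, 10, 22} → SUM(m.qty)=267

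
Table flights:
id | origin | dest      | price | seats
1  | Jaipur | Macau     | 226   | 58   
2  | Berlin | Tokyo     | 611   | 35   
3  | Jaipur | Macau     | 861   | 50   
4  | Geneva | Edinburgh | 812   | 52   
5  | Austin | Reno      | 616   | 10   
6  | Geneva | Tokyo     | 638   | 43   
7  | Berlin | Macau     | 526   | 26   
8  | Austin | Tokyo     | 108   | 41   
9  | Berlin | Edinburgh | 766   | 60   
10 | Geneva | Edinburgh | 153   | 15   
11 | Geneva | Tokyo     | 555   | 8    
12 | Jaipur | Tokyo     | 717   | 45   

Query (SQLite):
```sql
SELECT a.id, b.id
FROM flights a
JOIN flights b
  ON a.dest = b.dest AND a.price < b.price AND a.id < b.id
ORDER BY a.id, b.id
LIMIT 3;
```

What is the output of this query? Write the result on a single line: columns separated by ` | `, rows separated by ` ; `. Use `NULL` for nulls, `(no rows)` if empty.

1 | 3 ; 1 | 7 ; 2 | 6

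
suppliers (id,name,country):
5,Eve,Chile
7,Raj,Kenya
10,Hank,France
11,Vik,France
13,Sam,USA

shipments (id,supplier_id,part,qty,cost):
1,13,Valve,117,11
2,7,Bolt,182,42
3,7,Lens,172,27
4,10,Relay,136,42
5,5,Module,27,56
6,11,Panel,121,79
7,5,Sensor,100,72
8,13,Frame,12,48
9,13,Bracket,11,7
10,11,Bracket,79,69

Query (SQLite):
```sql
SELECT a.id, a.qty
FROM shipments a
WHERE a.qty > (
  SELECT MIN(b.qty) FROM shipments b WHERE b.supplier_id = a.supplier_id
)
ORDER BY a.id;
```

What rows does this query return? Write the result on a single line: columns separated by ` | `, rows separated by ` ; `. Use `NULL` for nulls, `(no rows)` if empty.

For each shipments row a, compute MIN(qty) over rows sharing a.supplier_id.
Keep row a if a.qty > that per-group MIN.
  supplier_id=5: MIN(qty) = 27
  supplier_id=7: MIN(qty) = 172
  supplier_id=10: MIN(qty) = 136
  supplier_id=11: MIN(qty) = 79
  supplier_id=13: MIN(qty) = 11

1 | 117 ; 2 | 182 ; 6 | 121 ; 7 | 100 ; 8 | 12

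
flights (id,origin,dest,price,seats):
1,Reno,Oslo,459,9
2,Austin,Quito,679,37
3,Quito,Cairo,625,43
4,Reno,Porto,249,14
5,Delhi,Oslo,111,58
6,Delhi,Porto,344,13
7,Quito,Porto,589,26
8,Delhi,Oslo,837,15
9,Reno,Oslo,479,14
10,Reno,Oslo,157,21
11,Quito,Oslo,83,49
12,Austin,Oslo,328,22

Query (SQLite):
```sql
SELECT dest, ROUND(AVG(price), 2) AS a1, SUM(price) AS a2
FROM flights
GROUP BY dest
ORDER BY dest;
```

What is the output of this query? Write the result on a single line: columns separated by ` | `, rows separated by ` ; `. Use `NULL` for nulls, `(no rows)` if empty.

Group flights by dest.
Per group compute: ROUND(AVG(price), 2), SUM(price).
  Cairo: ids {3} → ROUND(AVG(price), 2)=625, SUM(price)=625
  Oslo: ids {1, 5, 8, 9, 10, 11, 12} → ROUND(AVG(price), 2)=350.57, SUM(price)=2454
  Porto: ids {4, 6, 7} → ROUND(AVG(price), 2)=394, SUM(price)=1182
  Quito: ids {2} → ROUND(AVG(price), 2)=679, SUM(price)=679

Cairo | 625 | 625 ; Oslo | 350.57 | 2454 ; Porto | 394 | 1182 ; Quito | 679 | 679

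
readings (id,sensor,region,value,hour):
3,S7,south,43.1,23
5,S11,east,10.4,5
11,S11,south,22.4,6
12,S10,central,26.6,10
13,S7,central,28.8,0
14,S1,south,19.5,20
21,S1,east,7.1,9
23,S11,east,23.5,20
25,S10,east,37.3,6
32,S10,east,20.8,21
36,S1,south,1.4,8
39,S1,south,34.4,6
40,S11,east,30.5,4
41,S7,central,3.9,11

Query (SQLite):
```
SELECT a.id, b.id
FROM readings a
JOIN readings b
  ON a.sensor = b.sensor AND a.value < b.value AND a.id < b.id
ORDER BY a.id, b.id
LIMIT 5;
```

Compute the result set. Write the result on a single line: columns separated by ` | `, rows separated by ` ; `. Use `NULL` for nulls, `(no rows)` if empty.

5 | 11 ; 5 | 23 ; 5 | 40 ; 11 | 23 ; 11 | 40

Pairs (a,b) with same sensor, a.value < b.value, a.id < b.id.
sensor groups: S1:{14,21,36,39} S10:{12,25,32} S11:{5,11,23,40} S7:{3,13,41}
Ordered by (a.id, b.id); first 5.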